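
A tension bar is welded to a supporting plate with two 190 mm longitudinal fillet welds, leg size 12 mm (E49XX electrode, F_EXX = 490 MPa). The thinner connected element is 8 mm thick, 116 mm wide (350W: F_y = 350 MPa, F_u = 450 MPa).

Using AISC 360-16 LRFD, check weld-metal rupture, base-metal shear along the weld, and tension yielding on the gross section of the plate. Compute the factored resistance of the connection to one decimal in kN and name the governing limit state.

292.3 kN (gross-section yield governs)

Weld metal: throat = 0.707×12 = 8.484 mm, L = 2×190 = 380 mm. φR_n = 0.75 × 0.6 × 490 × 8.484 × 380 = 710.9 kN.
Base metal shear (8 mm plate): yield φR_n = 1.0×0.6×350×8×380 = 638.4 kN; rupture φR_n = 0.75×0.6×450×8×380 = 615.6 kN; take 615.6 kN (rupture).
Tension yield (gross): A_g = 116×8 = 928 mm². φR_n = 0.90 × 350 × 928 = 292.3 kN.
Governing: min(710.9, 615.6, 292.3) = 292.3 kN → gross-section yield.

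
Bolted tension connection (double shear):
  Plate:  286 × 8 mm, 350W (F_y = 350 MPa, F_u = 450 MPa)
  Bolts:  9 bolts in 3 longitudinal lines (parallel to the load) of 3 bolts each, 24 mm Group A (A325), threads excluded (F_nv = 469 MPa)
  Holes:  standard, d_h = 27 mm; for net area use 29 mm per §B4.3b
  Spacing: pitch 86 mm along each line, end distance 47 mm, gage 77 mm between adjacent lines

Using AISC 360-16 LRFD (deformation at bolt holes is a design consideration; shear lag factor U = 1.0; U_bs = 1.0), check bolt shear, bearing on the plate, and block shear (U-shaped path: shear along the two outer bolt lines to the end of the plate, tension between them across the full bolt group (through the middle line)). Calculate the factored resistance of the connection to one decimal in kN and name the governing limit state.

Bolt shear: A_b = π(24)²/4 = 452.39 mm². φR_n = 0.75 × 469 × 452.39 × 9 × 2 = 2864.3 kN.
Bearing (8 mm plate, F_u = 450 MPa): end bolts L_c = 47 − 27/2 = 33.5, R_n = min(1.2×33.5×8×450, 2.4×24×8×450) = 144.72 kN/bolt; interior L_c = 86 − 27 = 59, R_n = 207.36 kN/bolt. φR_n = 0.75 × (3×144.72 + 6×207.36) = 1258.7 kN.
Block shear: shear path 2×[47+2×86] = 2×219 mm, A_gv = 3504, A_nv = 2×(219 − 2.5×29)×8 = 2344 mm²; tension across gage: (154 − 2×29)×8 = 768 mm². R_n = min(0.6×450×2344, 0.6×350×3504) + 1.0×450×768 = min(632.88, 735.84) + 345.6 = 978.48 kN. φR_n = 0.75 × 978.48 = 733.9 kN.
Governing: min(2864.3, 1258.7, 733.9) = 733.9 kN → block shear.

733.9 kN (block shear governs)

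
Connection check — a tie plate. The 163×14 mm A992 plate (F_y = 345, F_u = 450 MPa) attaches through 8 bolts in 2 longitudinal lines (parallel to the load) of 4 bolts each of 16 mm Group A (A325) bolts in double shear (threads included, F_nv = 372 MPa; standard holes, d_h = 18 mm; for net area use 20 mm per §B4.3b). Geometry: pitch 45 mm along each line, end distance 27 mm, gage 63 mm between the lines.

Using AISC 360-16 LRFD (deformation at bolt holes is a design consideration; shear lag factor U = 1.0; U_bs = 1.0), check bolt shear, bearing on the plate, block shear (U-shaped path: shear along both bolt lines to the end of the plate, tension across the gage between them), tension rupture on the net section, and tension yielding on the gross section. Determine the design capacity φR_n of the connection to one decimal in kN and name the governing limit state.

581.2 kN (net-section rupture governs)

Bolt shear: A_b = π(16)²/4 = 201.06 mm². φR_n = 0.75 × 372 × 201.06 × 8 × 2 = 897.5 kN.
Bearing (14 mm plate, F_u = 450 MPa): end bolts L_c = 27 − 18/2 = 18, R_n = min(1.2×18×14×450, 2.4×16×14×450) = 136.08 kN/bolt; interior L_c = 45 − 18 = 27, R_n = 204.12 kN/bolt. φR_n = 0.75 × (2×136.08 + 6×204.12) = 1122.7 kN.
Block shear: shear path 2×[27+3×45] = 2×162 mm, A_gv = 4536, A_nv = 2×(162 − 3.5×20)×14 = 2576 mm²; tension across gage: (63 − 1×20)×14 = 602 mm². R_n = min(0.6×450×2576, 0.6×345×4536) + 1.0×450×602 = min(695.52, 938.95) + 270.9 = 966.42 kN. φR_n = 0.75 × 966.42 = 724.8 kN.
Tension rupture (net): A_n = (163 − 2×20)×14 = 1722 mm² (U = 1.0, A_e = A_n). φR_n = 0.75 × 450 × 1722 = 581.2 kN.
Tension yield (gross): A_g = 163×14 = 2282 mm². φR_n = 0.90 × 345 × 2282 = 708.6 kN.
Governing: min(897.5, 1122.7, 724.8, 581.2, 708.6) = 581.2 kN → net-section rupture.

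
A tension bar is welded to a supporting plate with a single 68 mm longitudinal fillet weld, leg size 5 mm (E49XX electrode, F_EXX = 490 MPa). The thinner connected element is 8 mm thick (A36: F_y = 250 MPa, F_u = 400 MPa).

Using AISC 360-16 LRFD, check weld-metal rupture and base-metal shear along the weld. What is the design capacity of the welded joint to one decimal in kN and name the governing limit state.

53.0 kN (weld metal governs)

Weld metal: throat = 0.707×5 = 3.535 mm, L = 68 mm. φR_n = 0.75 × 0.6 × 490 × 3.535 × 68 = 53.0 kN.
Base metal shear (8 mm plate): yield φR_n = 1.0×0.6×250×8×68 = 81.6 kN; rupture φR_n = 0.75×0.6×400×8×68 = 97.9 kN; take 81.6 kN (yield).
Governing: min(53.0, 81.6) = 53.0 kN → weld metal.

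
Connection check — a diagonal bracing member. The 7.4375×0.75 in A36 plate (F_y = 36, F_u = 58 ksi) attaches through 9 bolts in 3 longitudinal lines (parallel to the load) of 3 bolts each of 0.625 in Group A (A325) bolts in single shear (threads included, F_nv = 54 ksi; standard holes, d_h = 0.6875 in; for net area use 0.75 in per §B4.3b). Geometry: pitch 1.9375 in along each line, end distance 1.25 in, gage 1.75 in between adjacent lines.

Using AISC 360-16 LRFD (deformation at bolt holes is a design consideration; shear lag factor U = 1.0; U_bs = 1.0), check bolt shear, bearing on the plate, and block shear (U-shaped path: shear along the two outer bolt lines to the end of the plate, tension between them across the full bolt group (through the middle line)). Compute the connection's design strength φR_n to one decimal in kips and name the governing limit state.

111.8 kips (bolt shear governs)

Bolt shear: A_b = π(0.625)²/4 = 0.3068 in². φR_n = 0.75 × 54 × 0.3068 × 9 × 1 = 111.8 kips.
Bearing (0.75 in plate, F_u = 58 ksi): end bolts L_c = 1.25 − 0.6875/2 = 0.90625, R_n = min(1.2×0.90625×0.75×58, 2.4×0.625×0.75×58) = 47.306 kips/bolt; interior L_c = 1.9375 − 0.6875 = 1.25, R_n = 65.25 kips/bolt. φR_n = 0.75 × (3×47.306 + 6×65.25) = 400.1 kips.
Block shear: shear path 2×[1.25+2×1.9375] = 2×5.125 in, A_gv = 7.6875, A_nv = 2×(5.125 − 2.5×0.75)×0.75 = 4.875 in²; tension across gage: (3.5 − 2×0.75)×0.75 = 1.5 in². R_n = min(0.6×58×4.875, 0.6×36×7.6875) + 1.0×58×1.5 = min(169.65, 166.05) + 87 = 253.05 kips. φR_n = 0.75 × 253.05 = 189.8 kips.
Governing: min(111.8, 400.1, 189.8) = 111.8 kips → bolt shear.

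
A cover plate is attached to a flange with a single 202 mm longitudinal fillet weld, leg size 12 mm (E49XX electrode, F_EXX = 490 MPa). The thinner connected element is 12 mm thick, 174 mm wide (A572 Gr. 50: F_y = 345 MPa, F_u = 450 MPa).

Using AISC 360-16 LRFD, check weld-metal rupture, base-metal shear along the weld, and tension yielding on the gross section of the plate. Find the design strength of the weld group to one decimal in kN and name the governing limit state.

Weld metal: throat = 0.707×12 = 8.484 mm, L = 202 mm. φR_n = 0.75 × 0.6 × 490 × 8.484 × 202 = 377.9 kN.
Base metal shear (12 mm plate): yield φR_n = 1.0×0.6×345×12×202 = 501.8 kN; rupture φR_n = 0.75×0.6×450×12×202 = 490.9 kN; take 490.9 kN (rupture).
Tension yield (gross): A_g = 174×12 = 2088 mm². φR_n = 0.90 × 345 × 2088 = 648.3 kN.
Governing: min(377.9, 490.9, 648.3) = 377.9 kN → weld metal.

377.9 kN (weld metal governs)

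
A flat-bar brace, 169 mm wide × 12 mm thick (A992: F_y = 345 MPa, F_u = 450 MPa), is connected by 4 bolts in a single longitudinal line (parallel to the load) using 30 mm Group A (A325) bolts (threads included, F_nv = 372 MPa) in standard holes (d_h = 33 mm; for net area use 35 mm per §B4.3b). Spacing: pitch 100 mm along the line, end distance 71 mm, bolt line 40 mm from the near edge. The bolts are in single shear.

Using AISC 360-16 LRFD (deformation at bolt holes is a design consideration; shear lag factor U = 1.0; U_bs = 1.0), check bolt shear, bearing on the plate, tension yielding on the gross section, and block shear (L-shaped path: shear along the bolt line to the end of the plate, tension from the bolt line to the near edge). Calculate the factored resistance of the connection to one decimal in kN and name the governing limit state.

629.7 kN (gross-section yield governs)

Bolt shear: A_b = π(30)²/4 = 706.86 mm². φR_n = 0.75 × 372 × 706.86 × 4 × 1 = 788.9 kN.
Bearing (12 mm plate, F_u = 450 MPa): end bolts L_c = 71 − 33/2 = 54.5, R_n = min(1.2×54.5×12×450, 2.4×30×12×450) = 353.16 kN/bolt; interior L_c = 100 − 33 = 67, R_n = 388.8 kN/bolt. φR_n = 0.75 × (1×353.16 + 3×388.8) = 1139.7 kN.
Tension yield (gross): A_g = 169×12 = 2028 mm². φR_n = 0.90 × 345 × 2028 = 629.7 kN.
Block shear: shear path 1×[71+3×100] = 1×371 mm, A_gv = 4452, A_nv = 1×(371 − 3.5×35)×12 = 2982 mm²; tension to near edge: (40 − 0.5×35)×12 = 270 mm². R_n = min(0.6×450×2982, 0.6×345×4452) + 1.0×450×270 = min(805.14, 921.56) + 121.5 = 926.64 kN. φR_n = 0.75 × 926.64 = 695.0 kN.
Governing: min(788.9, 1139.7, 629.7, 695.0) = 629.7 kN → gross-section yield.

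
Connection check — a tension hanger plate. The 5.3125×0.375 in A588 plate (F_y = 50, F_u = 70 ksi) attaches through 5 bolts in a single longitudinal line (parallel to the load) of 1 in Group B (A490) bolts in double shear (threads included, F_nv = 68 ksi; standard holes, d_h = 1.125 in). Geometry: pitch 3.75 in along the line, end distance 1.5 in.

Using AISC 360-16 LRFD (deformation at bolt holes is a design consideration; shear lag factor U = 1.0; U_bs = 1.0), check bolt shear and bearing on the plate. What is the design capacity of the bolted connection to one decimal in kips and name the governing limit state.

Bolt shear: A_b = π(1)²/4 = 0.7854 in². φR_n = 0.75 × 68 × 0.7854 × 5 × 2 = 400.6 kips.
Bearing (0.375 in plate, F_u = 70 ksi): end bolts L_c = 1.5 − 1.125/2 = 0.9375, R_n = min(1.2×0.9375×0.375×70, 2.4×1×0.375×70) = 29.531 kips/bolt; interior L_c = 3.75 − 1.125 = 2.625, R_n = 63 kips/bolt. φR_n = 0.75 × (1×29.531 + 4×63) = 211.1 kips.
Governing: min(400.6, 211.1) = 211.1 kips → bearing.

211.1 kips (bearing governs)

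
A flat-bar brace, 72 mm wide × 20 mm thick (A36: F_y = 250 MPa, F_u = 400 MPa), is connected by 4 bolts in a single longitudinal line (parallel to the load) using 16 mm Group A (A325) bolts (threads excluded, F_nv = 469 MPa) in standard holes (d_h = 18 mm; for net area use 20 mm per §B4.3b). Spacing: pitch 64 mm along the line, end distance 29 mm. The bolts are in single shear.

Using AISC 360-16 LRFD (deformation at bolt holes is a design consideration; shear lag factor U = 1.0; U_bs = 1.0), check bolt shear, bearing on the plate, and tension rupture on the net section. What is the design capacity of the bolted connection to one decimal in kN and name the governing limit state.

282.9 kN (bolt shear governs)

Bolt shear: A_b = π(16)²/4 = 201.06 mm². φR_n = 0.75 × 469 × 201.06 × 4 × 1 = 282.9 kN.
Bearing (20 mm plate, F_u = 400 MPa): end bolts L_c = 29 − 18/2 = 20, R_n = min(1.2×20×20×400, 2.4×16×20×400) = 192 kN/bolt; interior L_c = 64 − 18 = 46, R_n = 307.2 kN/bolt. φR_n = 0.75 × (1×192 + 3×307.2) = 835.2 kN.
Tension rupture (net): A_n = (72 − 1×20)×20 = 1040 mm² (U = 1.0, A_e = A_n). φR_n = 0.75 × 400 × 1040 = 312.0 kN.
Governing: min(282.9, 835.2, 312.0) = 282.9 kN → bolt shear.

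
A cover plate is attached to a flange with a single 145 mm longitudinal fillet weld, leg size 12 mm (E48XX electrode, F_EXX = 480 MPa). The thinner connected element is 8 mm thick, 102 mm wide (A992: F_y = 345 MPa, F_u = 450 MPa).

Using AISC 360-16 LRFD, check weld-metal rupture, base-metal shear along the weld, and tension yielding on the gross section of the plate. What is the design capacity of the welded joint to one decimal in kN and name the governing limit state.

Weld metal: throat = 0.707×12 = 8.484 mm, L = 145 mm. φR_n = 0.75 × 0.6 × 480 × 8.484 × 145 = 265.7 kN.
Base metal shear (8 mm plate): yield φR_n = 1.0×0.6×345×8×145 = 240.1 kN; rupture φR_n = 0.75×0.6×450×8×145 = 234.9 kN; take 234.9 kN (rupture).
Tension yield (gross): A_g = 102×8 = 816 mm². φR_n = 0.90 × 345 × 816 = 253.4 kN.
Governing: min(265.7, 234.9, 253.4) = 234.9 kN → base-metal shear.

234.9 kN (base-metal shear governs)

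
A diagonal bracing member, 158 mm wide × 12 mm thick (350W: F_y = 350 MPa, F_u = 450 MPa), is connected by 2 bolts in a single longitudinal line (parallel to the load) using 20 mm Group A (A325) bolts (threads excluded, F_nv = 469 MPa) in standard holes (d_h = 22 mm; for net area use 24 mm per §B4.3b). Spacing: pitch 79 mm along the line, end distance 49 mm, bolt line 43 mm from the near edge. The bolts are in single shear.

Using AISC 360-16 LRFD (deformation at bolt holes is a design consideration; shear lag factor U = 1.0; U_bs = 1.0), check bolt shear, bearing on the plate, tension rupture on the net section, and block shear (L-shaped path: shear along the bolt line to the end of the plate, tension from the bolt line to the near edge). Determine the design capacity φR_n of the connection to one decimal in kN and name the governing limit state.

221.0 kN (bolt shear governs)

Bolt shear: A_b = π(20)²/4 = 314.16 mm². φR_n = 0.75 × 469 × 314.16 × 2 × 1 = 221.0 kN.
Bearing (12 mm plate, F_u = 450 MPa): end bolts L_c = 49 − 22/2 = 38, R_n = min(1.2×38×12×450, 2.4×20×12×450) = 246.24 kN/bolt; interior L_c = 79 − 22 = 57, R_n = 259.2 kN/bolt. φR_n = 0.75 × (1×246.24 + 1×259.2) = 379.1 kN.
Tension rupture (net): A_n = (158 − 1×24)×12 = 1608 mm² (U = 1.0, A_e = A_n). φR_n = 0.75 × 450 × 1608 = 542.7 kN.
Block shear: shear path 1×[49+1×79] = 1×128 mm, A_gv = 1536, A_nv = 1×(128 − 1.5×24)×12 = 1104 mm²; tension to near edge: (43 − 0.5×24)×12 = 372 mm². R_n = min(0.6×450×1104, 0.6×350×1536) + 1.0×450×372 = min(298.08, 322.56) + 167.4 = 465.48 kN. φR_n = 0.75 × 465.48 = 349.1 kN.
Governing: min(221.0, 379.1, 542.7, 349.1) = 221.0 kN → bolt shear.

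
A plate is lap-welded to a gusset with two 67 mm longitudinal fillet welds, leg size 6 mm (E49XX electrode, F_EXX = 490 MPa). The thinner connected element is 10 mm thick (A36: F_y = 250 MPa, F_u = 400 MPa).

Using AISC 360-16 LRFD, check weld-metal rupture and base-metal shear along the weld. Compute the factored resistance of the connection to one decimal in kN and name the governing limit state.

125.3 kN (weld metal governs)

Weld metal: throat = 0.707×6 = 4.242 mm, L = 2×67 = 134 mm. φR_n = 0.75 × 0.6 × 490 × 4.242 × 134 = 125.3 kN.
Base metal shear (10 mm plate): yield φR_n = 1.0×0.6×250×10×134 = 201.0 kN; rupture φR_n = 0.75×0.6×400×10×134 = 241.2 kN; take 201.0 kN (yield).
Governing: min(125.3, 201.0) = 125.3 kN → weld metal.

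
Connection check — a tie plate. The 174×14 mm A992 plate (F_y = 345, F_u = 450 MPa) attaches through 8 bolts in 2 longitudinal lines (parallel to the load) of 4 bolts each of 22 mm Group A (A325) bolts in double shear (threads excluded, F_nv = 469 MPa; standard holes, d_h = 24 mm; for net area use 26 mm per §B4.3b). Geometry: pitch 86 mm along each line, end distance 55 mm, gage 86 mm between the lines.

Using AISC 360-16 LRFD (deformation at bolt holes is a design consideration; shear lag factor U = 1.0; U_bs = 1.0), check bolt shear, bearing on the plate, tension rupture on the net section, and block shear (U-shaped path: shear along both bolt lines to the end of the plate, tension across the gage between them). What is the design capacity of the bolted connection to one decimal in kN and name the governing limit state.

576.5 kN (net-section rupture governs)

Bolt shear: A_b = π(22)²/4 = 380.13 mm². φR_n = 0.75 × 469 × 380.13 × 8 × 2 = 2139.4 kN.
Bearing (14 mm plate, F_u = 450 MPa): end bolts L_c = 55 − 24/2 = 43, R_n = min(1.2×43×14×450, 2.4×22×14×450) = 325.08 kN/bolt; interior L_c = 86 − 24 = 62, R_n = 332.64 kN/bolt. φR_n = 0.75 × (2×325.08 + 6×332.64) = 1984.5 kN.
Tension rupture (net): A_n = (174 − 2×26)×14 = 1708 mm² (U = 1.0, A_e = A_n). φR_n = 0.75 × 450 × 1708 = 576.5 kN.
Block shear: shear path 2×[55+3×86] = 2×313 mm, A_gv = 8764, A_nv = 2×(313 − 3.5×26)×14 = 6216 mm²; tension across gage: (86 − 1×26)×14 = 840 mm². R_n = min(0.6×450×6216, 0.6×345×8764) + 1.0×450×840 = min(1678.3, 1814.1) + 378 = 2056.3 kN. φR_n = 0.75 × 2056.3 = 1542.2 kN.
Governing: min(2139.4, 1984.5, 576.5, 1542.2) = 576.5 kN → net-section rupture.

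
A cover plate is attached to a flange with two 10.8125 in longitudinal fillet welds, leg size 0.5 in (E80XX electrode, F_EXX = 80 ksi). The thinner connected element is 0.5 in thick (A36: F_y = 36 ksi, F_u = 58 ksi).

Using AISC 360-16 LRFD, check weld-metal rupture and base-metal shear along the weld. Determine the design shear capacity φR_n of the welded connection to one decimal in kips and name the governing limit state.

233.6 kips (base-metal shear governs)

Weld metal: throat = 0.707×0.5 = 0.3535 in, L = 2×10.8125 = 21.625 in. φR_n = 0.75 × 0.6 × 80 × 0.3535 × 21.625 = 275.2 kips.
Base metal shear (0.5 in plate): yield φR_n = 1.0×0.6×36×0.5×21.625 = 233.6 kips; rupture φR_n = 0.75×0.6×58×0.5×21.625 = 282.2 kips; take 233.6 kips (yield).
Governing: min(275.2, 233.6) = 233.6 kips → base-metal shear.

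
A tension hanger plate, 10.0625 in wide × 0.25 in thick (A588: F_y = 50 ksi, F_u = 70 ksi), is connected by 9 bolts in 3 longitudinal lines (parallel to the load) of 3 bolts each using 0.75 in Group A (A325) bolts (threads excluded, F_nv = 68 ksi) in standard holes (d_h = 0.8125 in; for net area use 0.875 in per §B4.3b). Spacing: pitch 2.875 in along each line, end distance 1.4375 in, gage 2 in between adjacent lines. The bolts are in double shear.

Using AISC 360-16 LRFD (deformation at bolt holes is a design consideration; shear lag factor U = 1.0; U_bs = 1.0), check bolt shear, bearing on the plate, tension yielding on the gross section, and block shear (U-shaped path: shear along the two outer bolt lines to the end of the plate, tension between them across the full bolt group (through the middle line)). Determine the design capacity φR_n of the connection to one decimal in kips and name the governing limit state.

Bolt shear: A_b = π(0.75)²/4 = 0.44179 in². φR_n = 0.75 × 68 × 0.44179 × 9 × 2 = 405.6 kips.
Bearing (0.25 in plate, F_u = 70 ksi): end bolts L_c = 1.4375 − 0.8125/2 = 1.03125, R_n = min(1.2×1.03125×0.25×70, 2.4×0.75×0.25×70) = 21.656 kips/bolt; interior L_c = 2.875 − 0.8125 = 2.0625, R_n = 31.5 kips/bolt. φR_n = 0.75 × (3×21.656 + 6×31.5) = 190.5 kips.
Tension yield (gross): A_g = 10.0625×0.25 = 2.5156 in². φR_n = 0.90 × 50 × 2.5156 = 113.2 kips.
Block shear: shear path 2×[1.4375+2×2.875] = 2×7.1875 in, A_gv = 3.5938, A_nv = 2×(7.1875 − 2.5×0.875)×0.25 = 2.5 in²; tension across gage: (4 − 2×0.875)×0.25 = 0.5625 in². R_n = min(0.6×70×2.5, 0.6×50×3.5938) + 1.0×70×0.5625 = min(105, 107.81) + 39.375 = 144.38 kips. φR_n = 0.75 × 144.38 = 108.3 kips.
Governing: min(405.6, 190.5, 113.2, 108.3) = 108.3 kips → block shear.

108.3 kips (block shear governs)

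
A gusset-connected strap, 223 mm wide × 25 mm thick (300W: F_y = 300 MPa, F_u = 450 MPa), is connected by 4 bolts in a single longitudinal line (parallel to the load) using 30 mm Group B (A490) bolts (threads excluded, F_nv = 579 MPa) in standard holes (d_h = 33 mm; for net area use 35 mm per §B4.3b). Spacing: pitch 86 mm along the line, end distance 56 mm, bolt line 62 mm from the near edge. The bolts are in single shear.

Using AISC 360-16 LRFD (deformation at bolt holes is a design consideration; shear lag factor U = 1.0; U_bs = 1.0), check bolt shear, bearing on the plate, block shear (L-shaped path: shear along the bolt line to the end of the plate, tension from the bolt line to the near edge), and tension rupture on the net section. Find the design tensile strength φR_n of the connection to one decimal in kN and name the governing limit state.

Bolt shear: A_b = π(30)²/4 = 706.86 mm². φR_n = 0.75 × 579 × 706.86 × 4 × 1 = 1227.8 kN.
Bearing (25 mm plate, F_u = 450 MPa): end bolts L_c = 56 − 33/2 = 39.5, R_n = min(1.2×39.5×25×450, 2.4×30×25×450) = 533.25 kN/bolt; interior L_c = 86 − 33 = 53, R_n = 715.5 kN/bolt. φR_n = 0.75 × (1×533.25 + 3×715.5) = 2009.8 kN.
Block shear: shear path 1×[56+3×86] = 1×314 mm, A_gv = 7850, A_nv = 1×(314 − 3.5×35)×25 = 4787.5 mm²; tension to near edge: (62 − 0.5×35)×25 = 1112.5 mm². R_n = min(0.6×450×4787.5, 0.6×300×7850) + 1.0×450×1112.5 = min(1292.6, 1413) + 500.63 = 1793.2 kN. φR_n = 0.75 × 1793.2 = 1344.9 kN.
Tension rupture (net): A_n = (223 − 1×35)×25 = 4700 mm² (U = 1.0, A_e = A_n). φR_n = 0.75 × 450 × 4700 = 1586.3 kN.
Governing: min(1227.8, 2009.8, 1344.9, 1586.3) = 1227.8 kN → bolt shear.

1227.8 kN (bolt shear governs)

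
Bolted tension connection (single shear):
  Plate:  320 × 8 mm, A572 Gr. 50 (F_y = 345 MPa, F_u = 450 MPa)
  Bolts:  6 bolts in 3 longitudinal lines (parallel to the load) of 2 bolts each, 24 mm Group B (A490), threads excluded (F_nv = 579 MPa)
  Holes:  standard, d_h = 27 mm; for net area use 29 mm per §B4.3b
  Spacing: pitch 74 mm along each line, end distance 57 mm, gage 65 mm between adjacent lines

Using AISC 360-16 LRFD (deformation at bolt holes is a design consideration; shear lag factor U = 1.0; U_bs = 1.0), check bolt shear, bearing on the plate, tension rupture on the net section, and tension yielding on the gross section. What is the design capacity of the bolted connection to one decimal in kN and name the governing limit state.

629.1 kN (net-section rupture governs)

Bolt shear: A_b = π(24)²/4 = 452.39 mm². φR_n = 0.75 × 579 × 452.39 × 6 × 1 = 1178.7 kN.
Bearing (8 mm plate, F_u = 450 MPa): end bolts L_c = 57 − 27/2 = 43.5, R_n = min(1.2×43.5×8×450, 2.4×24×8×450) = 187.92 kN/bolt; interior L_c = 74 − 27 = 47, R_n = 203.04 kN/bolt. φR_n = 0.75 × (3×187.92 + 3×203.04) = 879.7 kN.
Tension rupture (net): A_n = (320 − 3×29)×8 = 1864 mm² (U = 1.0, A_e = A_n). φR_n = 0.75 × 450 × 1864 = 629.1 kN.
Tension yield (gross): A_g = 320×8 = 2560 mm². φR_n = 0.90 × 345 × 2560 = 794.9 kN.
Governing: min(1178.7, 879.7, 629.1, 794.9) = 629.1 kN → net-section rupture.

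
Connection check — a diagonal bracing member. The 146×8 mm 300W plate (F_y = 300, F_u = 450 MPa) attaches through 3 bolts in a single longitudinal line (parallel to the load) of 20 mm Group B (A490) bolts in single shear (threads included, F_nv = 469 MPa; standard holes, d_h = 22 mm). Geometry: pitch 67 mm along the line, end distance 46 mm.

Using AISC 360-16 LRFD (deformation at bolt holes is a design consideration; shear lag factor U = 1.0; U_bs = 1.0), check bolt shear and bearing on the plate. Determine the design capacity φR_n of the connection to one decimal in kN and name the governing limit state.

331.5 kN (bolt shear governs)

Bolt shear: A_b = π(20)²/4 = 314.16 mm². φR_n = 0.75 × 469 × 314.16 × 3 × 1 = 331.5 kN.
Bearing (8 mm plate, F_u = 450 MPa): end bolts L_c = 46 − 22/2 = 35, R_n = min(1.2×35×8×450, 2.4×20×8×450) = 151.2 kN/bolt; interior L_c = 67 − 22 = 45, R_n = 172.8 kN/bolt. φR_n = 0.75 × (1×151.2 + 2×172.8) = 372.6 kN.
Governing: min(331.5, 372.6) = 331.5 kN → bolt shear.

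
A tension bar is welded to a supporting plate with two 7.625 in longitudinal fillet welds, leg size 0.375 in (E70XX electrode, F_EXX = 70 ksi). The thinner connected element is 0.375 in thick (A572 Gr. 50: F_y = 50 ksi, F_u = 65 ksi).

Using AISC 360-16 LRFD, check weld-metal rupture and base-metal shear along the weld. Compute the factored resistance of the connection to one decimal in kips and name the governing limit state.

127.4 kips (weld metal governs)

Weld metal: throat = 0.707×0.375 = 0.26513 in, L = 2×7.625 = 15.25 in. φR_n = 0.75 × 0.6 × 70 × 0.26513 × 15.25 = 127.4 kips.
Base metal shear (0.375 in plate): yield φR_n = 1.0×0.6×50×0.375×15.25 = 171.6 kips; rupture φR_n = 0.75×0.6×65×0.375×15.25 = 167.3 kips; take 167.3 kips (rupture).
Governing: min(127.4, 167.3) = 127.4 kips → weld metal.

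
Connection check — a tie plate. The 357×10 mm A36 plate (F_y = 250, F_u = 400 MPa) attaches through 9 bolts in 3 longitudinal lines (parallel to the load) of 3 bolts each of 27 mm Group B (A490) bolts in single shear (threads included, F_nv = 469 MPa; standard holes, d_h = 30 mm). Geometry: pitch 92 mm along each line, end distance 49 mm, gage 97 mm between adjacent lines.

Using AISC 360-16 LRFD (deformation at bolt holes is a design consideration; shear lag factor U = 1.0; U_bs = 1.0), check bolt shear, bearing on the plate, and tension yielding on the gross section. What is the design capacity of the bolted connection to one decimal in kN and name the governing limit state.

Bolt shear: A_b = π(27)²/4 = 572.56 mm². φR_n = 0.75 × 469 × 572.56 × 9 × 1 = 1812.6 kN.
Bearing (10 mm plate, F_u = 400 MPa): end bolts L_c = 49 − 30/2 = 34, R_n = min(1.2×34×10×400, 2.4×27×10×400) = 163.2 kN/bolt; interior L_c = 92 − 30 = 62, R_n = 259.2 kN/bolt. φR_n = 0.75 × (3×163.2 + 6×259.2) = 1533.6 kN.
Tension yield (gross): A_g = 357×10 = 3570 mm². φR_n = 0.90 × 250 × 3570 = 803.3 kN.
Governing: min(1812.6, 1533.6, 803.3) = 803.3 kN → gross-section yield.

803.3 kN (gross-section yield governs)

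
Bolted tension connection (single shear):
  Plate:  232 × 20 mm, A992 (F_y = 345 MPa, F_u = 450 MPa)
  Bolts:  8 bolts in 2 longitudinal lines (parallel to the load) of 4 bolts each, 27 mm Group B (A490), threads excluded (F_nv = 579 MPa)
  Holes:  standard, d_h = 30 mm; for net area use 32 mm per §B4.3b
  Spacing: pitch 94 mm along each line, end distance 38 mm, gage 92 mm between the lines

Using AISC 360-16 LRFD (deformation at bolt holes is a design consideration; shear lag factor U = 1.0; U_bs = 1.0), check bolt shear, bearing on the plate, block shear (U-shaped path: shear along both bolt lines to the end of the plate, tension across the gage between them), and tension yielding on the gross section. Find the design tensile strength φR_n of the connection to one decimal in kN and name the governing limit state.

Bolt shear: A_b = π(27)²/4 = 572.56 mm². φR_n = 0.75 × 579 × 572.56 × 8 × 1 = 1989.1 kN.
Bearing (20 mm plate, F_u = 450 MPa): end bolts L_c = 38 − 30/2 = 23, R_n = min(1.2×23×20×450, 2.4×27×20×450) = 248.4 kN/bolt; interior L_c = 94 − 30 = 64, R_n = 583.2 kN/bolt. φR_n = 0.75 × (2×248.4 + 6×583.2) = 2997.0 kN.
Block shear: shear path 2×[38+3×94] = 2×320 mm, A_gv = 12800, A_nv = 2×(320 − 3.5×32)×20 = 8320 mm²; tension across gage: (92 − 1×32)×20 = 1200 mm². R_n = min(0.6×450×8320, 0.6×345×12800) + 1.0×450×1200 = min(2246.4, 2649.6) + 540 = 2786.4 kN. φR_n = 0.75 × 2786.4 = 2089.8 kN.
Tension yield (gross): A_g = 232×20 = 4640 mm². φR_n = 0.90 × 345 × 4640 = 1440.7 kN.
Governing: min(1989.1, 2997.0, 2089.8, 1440.7) = 1440.7 kN → gross-section yield.

1440.7 kN (gross-section yield governs)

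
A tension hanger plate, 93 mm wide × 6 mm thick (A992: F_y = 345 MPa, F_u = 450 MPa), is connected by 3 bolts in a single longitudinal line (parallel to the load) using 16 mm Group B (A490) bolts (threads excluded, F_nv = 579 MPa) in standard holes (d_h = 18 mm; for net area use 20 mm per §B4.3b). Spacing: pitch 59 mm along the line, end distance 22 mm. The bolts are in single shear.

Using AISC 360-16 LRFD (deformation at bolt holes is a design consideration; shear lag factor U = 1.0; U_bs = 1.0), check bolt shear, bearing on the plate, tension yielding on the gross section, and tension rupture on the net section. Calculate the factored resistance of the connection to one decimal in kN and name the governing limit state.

147.8 kN (net-section rupture governs)

Bolt shear: A_b = π(16)²/4 = 201.06 mm². φR_n = 0.75 × 579 × 201.06 × 3 × 1 = 261.9 kN.
Bearing (6 mm plate, F_u = 450 MPa): end bolts L_c = 22 − 18/2 = 13, R_n = min(1.2×13×6×450, 2.4×16×6×450) = 42.12 kN/bolt; interior L_c = 59 − 18 = 41, R_n = 103.68 kN/bolt. φR_n = 0.75 × (1×42.12 + 2×103.68) = 187.1 kN.
Tension yield (gross): A_g = 93×6 = 558 mm². φR_n = 0.90 × 345 × 558 = 173.3 kN.
Tension rupture (net): A_n = (93 − 1×20)×6 = 438 mm² (U = 1.0, A_e = A_n). φR_n = 0.75 × 450 × 438 = 147.8 kN.
Governing: min(261.9, 187.1, 173.3, 147.8) = 147.8 kN → net-section rupture.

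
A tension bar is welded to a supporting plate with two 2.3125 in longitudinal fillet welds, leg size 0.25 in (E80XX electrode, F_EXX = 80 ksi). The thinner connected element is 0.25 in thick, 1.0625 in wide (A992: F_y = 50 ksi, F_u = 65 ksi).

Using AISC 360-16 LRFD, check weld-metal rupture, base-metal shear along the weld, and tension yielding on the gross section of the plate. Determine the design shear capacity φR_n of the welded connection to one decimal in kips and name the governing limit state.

Weld metal: throat = 0.707×0.25 = 0.17675 in, L = 2×2.3125 = 4.625 in. φR_n = 0.75 × 0.6 × 80 × 0.17675 × 4.625 = 29.4 kips.
Base metal shear (0.25 in plate): yield φR_n = 1.0×0.6×50×0.25×4.625 = 34.7 kips; rupture φR_n = 0.75×0.6×65×0.25×4.625 = 33.8 kips; take 33.8 kips (rupture).
Tension yield (gross): A_g = 1.0625×0.25 = 0.26563 in². φR_n = 0.90 × 50 × 0.26563 = 12.0 kips.
Governing: min(29.4, 33.8, 12.0) = 12.0 kips → gross-section yield.

12.0 kips (gross-section yield governs)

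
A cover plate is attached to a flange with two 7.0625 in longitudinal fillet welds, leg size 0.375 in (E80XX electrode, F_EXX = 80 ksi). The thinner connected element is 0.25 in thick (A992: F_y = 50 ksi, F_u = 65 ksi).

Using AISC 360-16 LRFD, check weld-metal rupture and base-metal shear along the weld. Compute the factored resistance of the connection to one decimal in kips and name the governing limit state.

Weld metal: throat = 0.707×0.375 = 0.26513 in, L = 2×7.0625 = 14.125 in. φR_n = 0.75 × 0.6 × 80 × 0.26513 × 14.125 = 134.8 kips.
Base metal shear (0.25 in plate): yield φR_n = 1.0×0.6×50×0.25×14.125 = 105.9 kips; rupture φR_n = 0.75×0.6×65×0.25×14.125 = 103.3 kips; take 103.3 kips (rupture).
Governing: min(134.8, 103.3) = 103.3 kips → base-metal shear.

103.3 kips (base-metal shear governs)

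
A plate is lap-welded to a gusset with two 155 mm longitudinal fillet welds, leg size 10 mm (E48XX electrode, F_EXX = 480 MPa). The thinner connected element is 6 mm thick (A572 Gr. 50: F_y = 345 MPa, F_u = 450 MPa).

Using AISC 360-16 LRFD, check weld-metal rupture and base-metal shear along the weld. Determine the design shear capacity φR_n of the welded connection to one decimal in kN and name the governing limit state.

Weld metal: throat = 0.707×10 = 7.07 mm, L = 2×155 = 310 mm. φR_n = 0.75 × 0.6 × 480 × 7.07 × 310 = 473.4 kN.
Base metal shear (6 mm plate): yield φR_n = 1.0×0.6×345×6×310 = 385.0 kN; rupture φR_n = 0.75×0.6×450×6×310 = 376.7 kN; take 376.7 kN (rupture).
Governing: min(473.4, 376.7) = 376.7 kN → base-metal shear.

376.7 kN (base-metal shear governs)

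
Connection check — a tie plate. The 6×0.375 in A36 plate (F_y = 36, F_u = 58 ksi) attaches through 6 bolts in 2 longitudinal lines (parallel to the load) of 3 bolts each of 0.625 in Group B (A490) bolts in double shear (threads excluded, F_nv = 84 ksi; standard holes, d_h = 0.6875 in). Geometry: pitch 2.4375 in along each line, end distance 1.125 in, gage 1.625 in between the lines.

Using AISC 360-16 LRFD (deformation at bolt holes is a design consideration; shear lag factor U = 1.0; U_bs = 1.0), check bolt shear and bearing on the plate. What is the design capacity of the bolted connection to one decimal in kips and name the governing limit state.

Bolt shear: A_b = π(0.625)²/4 = 0.3068 in². φR_n = 0.75 × 84 × 0.3068 × 6 × 2 = 231.9 kips.
Bearing (0.375 in plate, F_u = 58 ksi): end bolts L_c = 1.125 − 0.6875/2 = 0.78125, R_n = min(1.2×0.78125×0.375×58, 2.4×0.625×0.375×58) = 20.391 kips/bolt; interior L_c = 2.4375 − 0.6875 = 1.75, R_n = 32.625 kips/bolt. φR_n = 0.75 × (2×20.391 + 4×32.625) = 128.5 kips.
Governing: min(231.9, 128.5) = 128.5 kips → bearing.

128.5 kips (bearing governs)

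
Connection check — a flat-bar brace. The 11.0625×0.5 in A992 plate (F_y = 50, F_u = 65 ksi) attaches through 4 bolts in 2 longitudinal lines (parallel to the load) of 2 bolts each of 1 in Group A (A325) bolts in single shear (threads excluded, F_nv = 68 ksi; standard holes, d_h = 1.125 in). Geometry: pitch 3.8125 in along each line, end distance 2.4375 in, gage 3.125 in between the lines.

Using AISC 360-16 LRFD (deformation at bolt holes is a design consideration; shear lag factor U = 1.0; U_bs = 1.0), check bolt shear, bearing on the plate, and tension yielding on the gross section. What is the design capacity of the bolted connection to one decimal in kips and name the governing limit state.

Bolt shear: A_b = π(1)²/4 = 0.7854 in². φR_n = 0.75 × 68 × 0.7854 × 4 × 1 = 160.2 kips.
Bearing (0.5 in plate, F_u = 65 ksi): end bolts L_c = 2.4375 − 1.125/2 = 1.875, R_n = min(1.2×1.875×0.5×65, 2.4×1×0.5×65) = 73.125 kips/bolt; interior L_c = 3.8125 − 1.125 = 2.6875, R_n = 78 kips/bolt. φR_n = 0.75 × (2×73.125 + 2×78) = 226.7 kips.
Tension yield (gross): A_g = 11.0625×0.5 = 5.5313 in². φR_n = 0.90 × 50 × 5.5313 = 248.9 kips.
Governing: min(160.2, 226.7, 248.9) = 160.2 kips → bolt shear.

160.2 kips (bolt shear governs)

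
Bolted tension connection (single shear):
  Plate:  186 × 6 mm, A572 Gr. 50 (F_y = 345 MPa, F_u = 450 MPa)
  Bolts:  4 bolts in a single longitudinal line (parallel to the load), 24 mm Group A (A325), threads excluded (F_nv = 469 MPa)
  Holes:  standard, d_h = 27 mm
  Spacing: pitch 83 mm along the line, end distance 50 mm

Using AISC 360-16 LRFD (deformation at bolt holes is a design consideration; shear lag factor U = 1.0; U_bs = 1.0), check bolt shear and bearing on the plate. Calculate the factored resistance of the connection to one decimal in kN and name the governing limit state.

438.6 kN (bearing governs)

Bolt shear: A_b = π(24)²/4 = 452.39 mm². φR_n = 0.75 × 469 × 452.39 × 4 × 1 = 636.5 kN.
Bearing (6 mm plate, F_u = 450 MPa): end bolts L_c = 50 − 27/2 = 36.5, R_n = min(1.2×36.5×6×450, 2.4×24×6×450) = 118.26 kN/bolt; interior L_c = 83 − 27 = 56, R_n = 155.52 kN/bolt. φR_n = 0.75 × (1×118.26 + 3×155.52) = 438.6 kN.
Governing: min(636.5, 438.6) = 438.6 kN → bearing.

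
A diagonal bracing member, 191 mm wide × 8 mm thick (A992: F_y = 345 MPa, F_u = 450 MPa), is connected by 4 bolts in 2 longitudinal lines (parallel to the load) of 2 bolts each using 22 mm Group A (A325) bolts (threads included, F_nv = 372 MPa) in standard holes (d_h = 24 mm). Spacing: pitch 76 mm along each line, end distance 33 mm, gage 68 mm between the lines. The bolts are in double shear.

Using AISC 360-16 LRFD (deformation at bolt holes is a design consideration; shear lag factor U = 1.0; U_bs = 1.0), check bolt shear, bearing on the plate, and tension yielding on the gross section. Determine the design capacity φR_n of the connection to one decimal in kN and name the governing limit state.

Bolt shear: A_b = π(22)²/4 = 380.13 mm². φR_n = 0.75 × 372 × 380.13 × 4 × 2 = 848.5 kN.
Bearing (8 mm plate, F_u = 450 MPa): end bolts L_c = 33 − 24/2 = 21, R_n = min(1.2×21×8×450, 2.4×22×8×450) = 90.72 kN/bolt; interior L_c = 76 − 24 = 52, R_n = 190.08 kN/bolt. φR_n = 0.75 × (2×90.72 + 2×190.08) = 421.2 kN.
Tension yield (gross): A_g = 191×8 = 1528 mm². φR_n = 0.90 × 345 × 1528 = 474.4 kN.
Governing: min(848.5, 421.2, 474.4) = 421.2 kN → bearing.

421.2 kN (bearing governs)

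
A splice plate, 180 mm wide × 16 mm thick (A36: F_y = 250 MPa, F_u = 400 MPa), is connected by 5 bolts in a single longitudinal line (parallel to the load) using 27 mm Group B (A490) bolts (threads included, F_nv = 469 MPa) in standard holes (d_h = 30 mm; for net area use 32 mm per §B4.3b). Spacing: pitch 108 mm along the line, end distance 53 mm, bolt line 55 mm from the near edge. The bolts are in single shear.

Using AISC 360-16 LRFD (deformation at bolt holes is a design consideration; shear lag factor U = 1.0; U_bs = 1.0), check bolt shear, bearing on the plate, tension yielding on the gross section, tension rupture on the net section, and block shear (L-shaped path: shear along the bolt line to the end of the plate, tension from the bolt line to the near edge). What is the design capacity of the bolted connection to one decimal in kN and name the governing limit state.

Bolt shear: A_b = π(27)²/4 = 572.56 mm². φR_n = 0.75 × 469 × 572.56 × 5 × 1 = 1007.0 kN.
Bearing (16 mm plate, F_u = 400 MPa): end bolts L_c = 53 − 30/2 = 38, R_n = min(1.2×38×16×400, 2.4×27×16×400) = 291.84 kN/bolt; interior L_c = 108 − 30 = 78, R_n = 414.72 kN/bolt. φR_n = 0.75 × (1×291.84 + 4×414.72) = 1463.0 kN.
Tension yield (gross): A_g = 180×16 = 2880 mm². φR_n = 0.90 × 250 × 2880 = 648.0 kN.
Tension rupture (net): A_n = (180 − 1×32)×16 = 2368 mm² (U = 1.0, A_e = A_n). φR_n = 0.75 × 400 × 2368 = 710.4 kN.
Block shear: shear path 1×[53+4×108] = 1×485 mm, A_gv = 7760, A_nv = 1×(485 − 4.5×32)×16 = 5456 mm²; tension to near edge: (55 − 0.5×32)×16 = 624 mm². R_n = min(0.6×400×5456, 0.6×250×7760) + 1.0×400×624 = min(1309.4, 1164) + 249.6 = 1413.6 kN. φR_n = 0.75 × 1413.6 = 1060.2 kN.
Governing: min(1007.0, 1463.0, 648.0, 710.4, 1060.2) = 648.0 kN → gross-section yield.

648.0 kN (gross-section yield governs)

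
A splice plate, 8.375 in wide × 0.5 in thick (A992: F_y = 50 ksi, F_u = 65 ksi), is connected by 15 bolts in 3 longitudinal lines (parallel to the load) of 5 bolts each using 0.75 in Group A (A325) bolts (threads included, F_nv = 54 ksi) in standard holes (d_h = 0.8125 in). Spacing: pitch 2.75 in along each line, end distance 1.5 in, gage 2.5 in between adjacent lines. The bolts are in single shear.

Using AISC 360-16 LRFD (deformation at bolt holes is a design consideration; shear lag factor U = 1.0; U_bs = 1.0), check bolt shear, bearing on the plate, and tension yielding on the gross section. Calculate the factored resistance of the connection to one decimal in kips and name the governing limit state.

188.4 kips (gross-section yield governs)

Bolt shear: A_b = π(0.75)²/4 = 0.44179 in². φR_n = 0.75 × 54 × 0.44179 × 15 × 1 = 268.4 kips.
Bearing (0.5 in plate, F_u = 65 ksi): end bolts L_c = 1.5 − 0.8125/2 = 1.09375, R_n = min(1.2×1.09375×0.5×65, 2.4×0.75×0.5×65) = 42.656 kips/bolt; interior L_c = 2.75 − 0.8125 = 1.9375, R_n = 58.5 kips/bolt. φR_n = 0.75 × (3×42.656 + 12×58.5) = 622.5 kips.
Tension yield (gross): A_g = 8.375×0.5 = 4.1875 in². φR_n = 0.90 × 50 × 4.1875 = 188.4 kips.
Governing: min(268.4, 622.5, 188.4) = 188.4 kips → gross-section yield.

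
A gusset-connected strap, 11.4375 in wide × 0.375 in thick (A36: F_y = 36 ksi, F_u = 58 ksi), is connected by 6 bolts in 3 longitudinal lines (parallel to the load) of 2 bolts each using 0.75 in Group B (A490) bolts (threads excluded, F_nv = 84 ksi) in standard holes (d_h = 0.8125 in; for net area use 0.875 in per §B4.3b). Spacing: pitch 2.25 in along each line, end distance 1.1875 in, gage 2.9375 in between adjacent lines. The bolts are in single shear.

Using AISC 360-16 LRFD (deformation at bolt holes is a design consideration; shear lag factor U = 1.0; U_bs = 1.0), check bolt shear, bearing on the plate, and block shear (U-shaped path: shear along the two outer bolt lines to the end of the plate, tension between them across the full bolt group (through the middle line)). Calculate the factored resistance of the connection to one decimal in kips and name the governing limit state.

Bolt shear: A_b = π(0.75)²/4 = 0.44179 in². φR_n = 0.75 × 84 × 0.44179 × 6 × 1 = 167.0 kips.
Bearing (0.375 in plate, F_u = 58 ksi): end bolts L_c = 1.1875 − 0.8125/2 = 0.78125, R_n = min(1.2×0.78125×0.375×58, 2.4×0.75×0.375×58) = 20.391 kips/bolt; interior L_c = 2.25 − 0.8125 = 1.4375, R_n = 37.519 kips/bolt. φR_n = 0.75 × (3×20.391 + 3×37.519) = 130.3 kips.
Block shear: shear path 2×[1.1875+1×2.25] = 2×3.4375 in, A_gv = 2.5781, A_nv = 2×(3.4375 − 1.5×0.875)×0.375 = 1.5938 in²; tension across gage: (5.875 − 2×0.875)×0.375 = 1.5469 in². R_n = min(0.6×58×1.5938, 0.6×36×2.5781) + 1.0×58×1.5469 = min(55.464, 55.687) + 89.72 = 145.18 kips. φR_n = 0.75 × 145.18 = 108.9 kips.
Governing: min(167.0, 130.3, 108.9) = 108.9 kips → block shear.

108.9 kips (block shear governs)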